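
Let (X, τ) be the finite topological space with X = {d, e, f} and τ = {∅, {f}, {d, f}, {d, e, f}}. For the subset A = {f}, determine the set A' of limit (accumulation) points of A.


A' = {d, e}

For each x ∈ X, list the open sets U ∈ τ with x ∈ U, then check whether U ∩ (A ∖ {x}) ≠ ∅ for every such U.
  x = d: opens ∋ x are {d, f}, {d, e, f}; each meets A ∖ {d}, so x IS a limit point.
  x = e: opens ∋ x are {d, e, f}; each meets A ∖ {e}, so x IS a limit point.
  x = f: open {f} ∋ x has {f} ∩ (A ∖ {f}) = ∅, so x is NOT a limit point.
Collecting: A' = {d, e}.


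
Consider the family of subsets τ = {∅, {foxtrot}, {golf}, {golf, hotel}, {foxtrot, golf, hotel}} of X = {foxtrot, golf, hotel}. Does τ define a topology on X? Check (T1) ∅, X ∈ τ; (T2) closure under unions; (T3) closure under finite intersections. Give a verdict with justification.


τ is NOT a topology on X.

Axiom (T1): ∅ ∈ τ? Yes; X ∈ τ? Yes.
Axiom (T2/T3): check pairwise unions and intersections of members of τ.
Counterexample for (T2): {foxtrot} ∪ {golf} = {foxtrot, golf} ∉ τ. Therefore τ is NOT a topology.


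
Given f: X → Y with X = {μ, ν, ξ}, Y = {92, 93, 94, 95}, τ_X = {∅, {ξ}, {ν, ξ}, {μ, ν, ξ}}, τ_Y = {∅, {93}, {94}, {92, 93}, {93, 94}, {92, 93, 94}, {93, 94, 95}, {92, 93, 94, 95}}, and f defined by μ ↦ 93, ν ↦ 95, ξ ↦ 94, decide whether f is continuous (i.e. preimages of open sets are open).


f is NOT continuous.

Compute f^{-1}(U) for each U ∈ τ_Y:
  U = ∅: f^{-1}(U) = ∅ ∈ τ_X ✓.
  U = {93}: f^{-1}(U) = {μ} ∉ τ_X ✗.
  U = {94}: f^{-1}(U) = {ξ} ∈ τ_X ✓.
  U = {92, 93}: f^{-1}(U) = {μ} ∉ τ_X ✗.
  U = {93, 94}: f^{-1}(U) = {μ, ξ} ∉ τ_X ✗.
  U = {92, 93, 94}: f^{-1}(U) = {μ, ξ} ∉ τ_X ✗.
  U = {93, 94, 95}: f^{-1}(U) = {μ, ν, ξ} ∈ τ_X ✓.
  U = {92, 93, 94, 95}: f^{-1}(U) = {μ, ν, ξ} ∈ τ_X ✓.
Found U = {93} with f^{-1}(U) = {μ} not in τ_X. Therefore f is NOT continuous.


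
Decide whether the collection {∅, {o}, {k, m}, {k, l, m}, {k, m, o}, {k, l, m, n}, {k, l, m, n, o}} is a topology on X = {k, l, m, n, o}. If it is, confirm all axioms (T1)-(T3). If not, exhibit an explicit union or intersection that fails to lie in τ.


τ is NOT a topology on X.

Axiom (T1): ∅ ∈ τ? Yes; X ∈ τ? Yes.
Axiom (T2/T3): check pairwise unions and intersections of members of τ.
Counterexample for (T2): {o} ∪ {k, l, m} = {k, l, m, o} ∉ τ. Therefore τ is NOT a topology.


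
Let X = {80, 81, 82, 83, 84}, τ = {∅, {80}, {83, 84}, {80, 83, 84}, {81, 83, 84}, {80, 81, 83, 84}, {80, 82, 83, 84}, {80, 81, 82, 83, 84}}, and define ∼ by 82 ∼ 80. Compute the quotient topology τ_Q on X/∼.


X/∼ = {[80=82], [81], [83], [84]}; |τ_Q| = 5.

Equivalence classes: [80=82], [81], [83], [84].
Quotient map π: X → X/∼ sends 80 ↦ [80=82], 81 ↦ [81], 82 ↦ [80=82], 83 ↦ [83], 84 ↦ [84].
For each subset V ⊆ X/∼, compute π^{-1}(V) ⊆ X and check whether π^{-1}(V) ∈ τ. V is open in τ_Q iff π^{-1}(V) ∈ τ.
  V = {}: π^{-1}(V) = ∅ ∈ τ ✓.
  V = {[80=82]}: π^{-1}(V) = {80, 82} ∉ τ ✗.
  V = {[81]}: π^{-1}(V) = {81} ∉ τ ✗.
  V = {[80=82], [81]}: π^{-1}(V) = {80, 81, 82} ∉ τ ✗.
  V = {[83]}: π^{-1}(V) = {83} ∉ τ ✗.
  V = {[80=82], [83]}: π^{-1}(V) = {80, 82, 83} ∉ τ ✗.
  V = {[81], [83]}: π^{-1}(V) = {81, 83} ∉ τ ✗.
  V = {[80=82], [81], [83]}: π^{-1}(V) = {80, 81, 82, 83} ∉ τ ✗.
  V = {[84]}: π^{-1}(V) = {84} ∉ τ ✗.
  V = {[80=82], [84]}: π^{-1}(V) = {80, 82, 84} ∉ τ ✗.
  V = {[81], [84]}: π^{-1}(V) = {81, 84} ∉ τ ✗.
  V = {[80=82], [81], [84]}: π^{-1}(V) = {80, 81, 82, 84} ∉ τ ✗.
  V = {[83], [84]}: π^{-1}(V) = {83, 84} ∈ τ ✓.
  V = {[80=82], [83], [84]}: π^{-1}(V) = {80, 82, 83, 84} ∈ τ ✓.
  V = {[81], [83], [84]}: π^{-1}(V) = {81, 83, 84} ∈ τ ✓.
  V = {[80=82], [81], [83], [84]}: π^{-1}(V) = {80, 81, 82, 83, 84} ∈ τ ✓.
Open sets in the quotient: τ_Q = {{}, {[83], [84]}, {[80=82], [83], [84]}, {[81], [83], [84]}, {[80=82], [81], [83], [84]}} (5 elements).


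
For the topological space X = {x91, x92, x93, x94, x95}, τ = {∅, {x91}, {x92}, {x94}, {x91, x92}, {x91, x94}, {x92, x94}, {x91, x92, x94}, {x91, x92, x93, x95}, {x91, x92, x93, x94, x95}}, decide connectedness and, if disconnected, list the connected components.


(X, τ) is disconnected; components = [{x94}, {x91, x92, x93, x95}].

Find clopen sets (U ∈ τ with X ∖ U ∈ τ):
  U = ∅, X ∖ U = {x91, x92, x93, x94, x95} — both open, so U is clopen.
  U = {x94}, X ∖ U = {x91, x92, x93, x95} — both open, so U is clopen.
  U = {x91, x92, x93, x95}, X ∖ U = {x94} — both open, so U is clopen.
  U = {x91, x92, x93, x94, x95}, X ∖ U = ∅ — both open, so U is clopen.
Nontrivial clopen(s) exist: e.g. {x94}. So (X, τ) is disconnected.
Compute connected components by grouping points that agree on all clopens:
  component: {x94}
  component: {x91, x92, x93, x95}


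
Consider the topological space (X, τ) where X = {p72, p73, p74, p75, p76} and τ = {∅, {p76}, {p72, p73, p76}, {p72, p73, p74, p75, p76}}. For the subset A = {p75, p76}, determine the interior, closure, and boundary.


int(A) = {p76}, cl(A) = {p72, p73, p74, p75, p76}, ∂A = {p72, p73, p74, p75}.

Closed sets in (X, τ) are complements of opens:
  closed(X, τ) = {∅, {p74, p75}, {p72, p73, p74, p75}, {p72, p73, p74, p75, p76}}.
int(A) = ⋃ {U ∈ τ : U ⊆ A}. Opens contained in A: ∅, {p76}.
Taking the union of these: int(A) = {p76}.
cl(A) = ⋂ {C closed : A ⊆ C}. Closed sets containing A: {p72, p73, p74, p75, p76}.
Intersecting these: cl(A) = {p72, p73, p74, p75, p76}.
∂A = cl(A) ∖ int(A) = {p72, p73, p74, p75, p76} ∖ {p76} = {p72, p73, p74, p75}.


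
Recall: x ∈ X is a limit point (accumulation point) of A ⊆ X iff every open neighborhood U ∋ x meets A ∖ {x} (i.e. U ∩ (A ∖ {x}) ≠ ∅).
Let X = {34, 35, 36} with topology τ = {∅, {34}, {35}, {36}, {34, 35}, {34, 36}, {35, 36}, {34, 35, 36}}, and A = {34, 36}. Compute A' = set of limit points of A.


A' = ∅

For each x ∈ X, list the open sets U ∈ τ with x ∈ U, then check whether U ∩ (A ∖ {x}) ≠ ∅ for every such U.
  x = 34: open {34} ∋ x has {34} ∩ (A ∖ {34}) = ∅, so x is NOT a limit point.
  x = 35: open {35} ∋ x has {35} ∩ (A ∖ {35}) = ∅, so x is NOT a limit point.
  x = 36: open {36} ∋ x has {36} ∩ (A ∖ {36}) = ∅, so x is NOT a limit point.
Collecting: A' = ∅.


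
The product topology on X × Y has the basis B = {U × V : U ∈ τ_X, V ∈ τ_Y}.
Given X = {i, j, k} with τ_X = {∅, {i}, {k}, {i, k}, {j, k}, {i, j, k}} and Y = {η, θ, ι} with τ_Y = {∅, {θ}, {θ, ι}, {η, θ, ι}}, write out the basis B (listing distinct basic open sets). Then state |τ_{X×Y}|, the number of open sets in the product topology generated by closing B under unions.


Basis B = {∅ × ∅, {i} × {θ}, {k} × {θ}, {i} × {θ, ι}, {i, k} × {θ}, {j, k} × {θ}, {k} × {θ, ι}, {i} × {η, θ, ι}, {i, j, k} × {θ}, {k} × {η, θ, ι}, {i, k} × {θ, ι}, {j, k} × {θ, ι}, {i, k} × {η, θ, ι}, {i, j, k} × {θ, ι}, {j, k} × {η, θ, ι}, {i, j, k} × {η, θ, ι}}; |τ_{X×Y}| = 40.

Enumerate products U × V with U ∈ τ_X, V ∈ τ_Y (deduplicated):
  ∅ × ∅ = {} (∅)
  {i} × {θ} = {(i,θ)}
  {k} × {θ} = {(k,θ)}
  {i} × {θ, ι} = {(i,θ), (i,ι)}
  {i, k} × {θ} = {(i,θ), (k,θ)}
  {j, k} × {θ} = {(j,θ), (k,θ)}
  {k} × {θ, ι} = {(k,θ), (k,ι)}
  {i} × {η, θ, ι} = {(i,η), (i,θ), (i,ι)}
  {i, j, k} × {θ} = {(i,θ), (j,θ), (k,θ)}
  {k} × {η, θ, ι} = {(k,η), (k,θ), (k,ι)}
  {i, k} × {θ, ι} = {(i,θ), (i,ι), (k,θ), (k,ι)}
  {j, k} × {θ, ι} = {(j,θ), (j,ι), (k,θ), (k,ι)}
  {i, k} × {η, θ, ι} = {(i,η), (i,θ), (i,ι), (k,η), (k,θ), (k,ι)}
  {i, j, k} × {θ, ι} = {(i,θ), (i,ι), (j,θ), (j,ι), (k,θ), (k,ι)}
  {j, k} × {η, θ, ι} = {(j,η), (j,θ), (j,ι), (k,η), (k,θ), (k,ι)}
  {i, j, k} × {η, θ, ι} = {(i,η), (i,θ), (i,ι), (j,η), (j,θ), (j,ι), (k,η), (k,θ), (k,ι)}
These 16 distinct sets form the basis B.
Close under arbitrary unions to get τ_{X×Y}; counting gives |τ_{X×Y}| = 40.


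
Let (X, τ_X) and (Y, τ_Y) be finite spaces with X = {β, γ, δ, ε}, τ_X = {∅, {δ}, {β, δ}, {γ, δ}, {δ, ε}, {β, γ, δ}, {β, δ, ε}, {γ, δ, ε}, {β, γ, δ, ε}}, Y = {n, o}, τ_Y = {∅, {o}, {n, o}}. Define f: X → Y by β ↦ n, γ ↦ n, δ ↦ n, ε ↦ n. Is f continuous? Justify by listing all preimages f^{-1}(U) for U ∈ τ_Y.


f IS continuous.

Compute f^{-1}(U) for each U ∈ τ_Y:
  U = ∅: f^{-1}(U) = ∅ ∈ τ_X ✓.
  U = {o}: f^{-1}(U) = ∅ ∈ τ_X ✓.
  U = {n, o}: f^{-1}(U) = {β, γ, δ, ε} ∈ τ_X ✓.
Every preimage lies in τ_X, so f IS continuous.


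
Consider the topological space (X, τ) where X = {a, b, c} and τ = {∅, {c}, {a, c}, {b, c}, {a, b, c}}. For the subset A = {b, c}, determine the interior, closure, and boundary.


int(A) = {b, c}, cl(A) = {a, b, c}, ∂A = {a}.

Closed sets in (X, τ) are complements of opens:
  closed(X, τ) = {∅, {a}, {b}, {a, b}, {a, b, c}}.
int(A) = ⋃ {U ∈ τ : U ⊆ A}. Opens contained in A: ∅, {c}, {b, c}.
Taking the union of these: int(A) = {b, c}.
cl(A) = ⋂ {C closed : A ⊆ C}. Closed sets containing A: {a, b, c}.
Intersecting these: cl(A) = {a, b, c}.
∂A = cl(A) ∖ int(A) = {a, b, c} ∖ {b, c} = {a}.


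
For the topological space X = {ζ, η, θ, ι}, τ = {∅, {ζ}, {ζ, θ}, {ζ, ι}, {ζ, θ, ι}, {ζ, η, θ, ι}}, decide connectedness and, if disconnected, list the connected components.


(X, τ) is connected.

Find clopen sets (U ∈ τ with X ∖ U ∈ τ):
  U = ∅, X ∖ U = {ζ, η, θ, ι} — both open, so U is clopen.
  U = {ζ, η, θ, ι}, X ∖ U = ∅ — both open, so U is clopen.
Only trivial clopens (∅ and X) exist, so (X, τ) is connected.
Compute connected components by grouping points that agree on all clopens:
  component: {ζ, η, θ, ι}


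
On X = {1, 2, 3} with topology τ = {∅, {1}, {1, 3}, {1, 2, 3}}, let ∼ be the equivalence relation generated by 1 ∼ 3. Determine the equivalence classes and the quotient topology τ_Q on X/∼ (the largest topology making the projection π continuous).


X/∼ = {[1=3], [2]}; |τ_Q| = 3.

Equivalence classes: [1=3], [2].
Quotient map π: X → X/∼ sends 1 ↦ [1=3], 2 ↦ [2], 3 ↦ [1=3].
For each subset V ⊆ X/∼, compute π^{-1}(V) ⊆ X and check whether π^{-1}(V) ∈ τ. V is open in τ_Q iff π^{-1}(V) ∈ τ.
  V = {}: π^{-1}(V) = ∅ ∈ τ ✓.
  V = {[1=3]}: π^{-1}(V) = {1, 3} ∈ τ ✓.
  V = {[2]}: π^{-1}(V) = {2} ∉ τ ✗.
  V = {[1=3], [2]}: π^{-1}(V) = {1, 2, 3} ∈ τ ✓.
Open sets in the quotient: τ_Q = {{}, {[1=3]}, {[1=3], [2]}} (3 elements).


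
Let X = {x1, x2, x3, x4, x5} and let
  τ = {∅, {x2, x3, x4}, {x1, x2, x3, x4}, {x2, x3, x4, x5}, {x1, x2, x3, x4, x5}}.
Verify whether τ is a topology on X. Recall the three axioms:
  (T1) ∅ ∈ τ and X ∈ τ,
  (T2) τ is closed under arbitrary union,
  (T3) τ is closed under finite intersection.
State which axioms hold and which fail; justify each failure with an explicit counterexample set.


τ IS a topology on X.

Axiom (T1): ∅ ∈ τ? Yes; X ∈ τ? Yes.
Axiom (T2/T3): check pairwise unions and intersections of members of τ.
All pairwise intersections and unions checked — each lies in τ. Therefore τ satisfies (T1), (T2), (T3): it IS a topology on X.


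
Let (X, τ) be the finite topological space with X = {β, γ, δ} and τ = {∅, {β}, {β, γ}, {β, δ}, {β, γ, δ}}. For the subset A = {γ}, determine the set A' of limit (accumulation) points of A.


A' = ∅

For each x ∈ X, list the open sets U ∈ τ with x ∈ U, then check whether U ∩ (A ∖ {x}) ≠ ∅ for every such U.
  x = β: open {β} ∋ x has {β} ∩ (A ∖ {β}) = ∅, so x is NOT a limit point.
  x = γ: open {β, γ} ∋ x has {β, γ} ∩ (A ∖ {γ}) = ∅, so x is NOT a limit point.
  x = δ: open {β, δ} ∋ x has {β, δ} ∩ (A ∖ {δ}) = ∅, so x is NOT a limit point.
Collecting: A' = ∅.


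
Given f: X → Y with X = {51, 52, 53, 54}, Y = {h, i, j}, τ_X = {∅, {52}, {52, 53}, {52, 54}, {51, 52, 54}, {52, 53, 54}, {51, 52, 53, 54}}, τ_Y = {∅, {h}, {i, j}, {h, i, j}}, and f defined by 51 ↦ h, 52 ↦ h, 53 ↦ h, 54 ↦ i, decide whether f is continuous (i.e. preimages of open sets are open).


f is NOT continuous.

Compute f^{-1}(U) for each U ∈ τ_Y:
  U = ∅: f^{-1}(U) = ∅ ∈ τ_X ✓.
  U = {h}: f^{-1}(U) = {51, 52, 53} ∉ τ_X ✗.
  U = {i, j}: f^{-1}(U) = {54} ∉ τ_X ✗.
  U = {h, i, j}: f^{-1}(U) = {51, 52, 53, 54} ∈ τ_X ✓.
Found U = {h} with f^{-1}(U) = {51, 52, 53} not in τ_X. Therefore f is NOT continuous.


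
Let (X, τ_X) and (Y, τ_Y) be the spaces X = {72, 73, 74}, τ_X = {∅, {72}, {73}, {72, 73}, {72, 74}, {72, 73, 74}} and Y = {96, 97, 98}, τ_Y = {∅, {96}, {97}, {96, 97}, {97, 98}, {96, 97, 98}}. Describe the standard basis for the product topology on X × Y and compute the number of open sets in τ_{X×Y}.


Basis B = {∅ × ∅, {72} × {96}, {72} × {97}, {73} × {96}, {73} × {97}, {72} × {96, 97}, {72, 73} × {96}, {72, 74} × {96}, {72} × {97, 98}, {72, 73} × {97}, {72, 74} × {97}, {73} × {96, 97}, {73} × {97, 98}, {72} × {96, 97, 98}, {72, 73, 74} × {96}, {72, 73, 74} × {97}, {73} × {96, 97, 98}, {72, 73} × {96, 97}, {72, 74} × {96, 97}, {72, 73} × {97, 98}, {72, 74} × {97, 98}, {72, 73} × {96, 97, 98}, {72, 74} × {96, 97, 98}, {72, 73, 74} × {96, 97}, {72, 73, 74} × {97, 98}, {72, 73, 74} × {96, 97, 98}}; |τ_{X×Y}| = 108.

Enumerate products U × V with U ∈ τ_X, V ∈ τ_Y (deduplicated):
  ∅ × ∅ = {} (∅)
  {72} × {96} = {(72,96)}
  {72} × {97} = {(72,97)}
  {73} × {96} = {(73,96)}
  {73} × {97} = {(73,97)}
  {72} × {96, 97} = {(72,96), (72,97)}
  {72, 73} × {96} = {(72,96), (73,96)}
  {72, 74} × {96} = {(72,96), (74,96)}
  {72} × {97, 98} = {(72,97), (72,98)}
  {72, 73} × {97} = {(72,97), (73,97)}
  {72, 74} × {97} = {(72,97), (74,97)}
  {73} × {96, 97} = {(73,96), (73,97)}
  {73} × {97, 98} = {(73,97), (73,98)}
  {72} × {96, 97, 98} = {(72,96), (72,97), (72,98)}
  {72, 73, 74} × {96} = {(72,96), (73,96), (74,96)}
  {72, 73, 74} × {97} = {(72,97), (73,97), (74,97)}
  {73} × {96, 97, 98} = {(73,96), (73,97), (73,98)}
  {72, 73} × {96, 97} = {(72,96), (72,97), (73,96), (73,97)}
  {72, 74} × {96, 97} = {(72,96), (72,97), (74,96), (74,97)}
  {72, 73} × {97, 98} = {(72,97), (72,98), (73,97), (73,98)}
  {72, 74} × {97, 98} = {(72,97), (72,98), (74,97), (74,98)}
  {72, 73} × {96, 97, 98} = {(72,96), (72,97), (72,98), (73,96), (73,97), (73,98)}
  {72, 74} × {96, 97, 98} = {(72,96), (72,97), (72,98), (74,96), (74,97), (74,98)}
  {72, 73, 74} × {96, 97} = {(72,96), (72,97), (73,96), (73,97), (74,96), (74,97)}
  {72, 73, 74} × {97, 98} = {(72,97), (72,98), (73,97), (73,98), (74,97), (74,98)}
  {72, 73, 74} × {96, 97, 98} = {(72,96), (72,97), (72,98), (73,96), (73,97), (73,98), (74,96), (74,97), (74,98)}
These 26 distinct sets form the basis B.
Close under arbitrary unions to get τ_{X×Y}; counting gives |τ_{X×Y}| = 108.


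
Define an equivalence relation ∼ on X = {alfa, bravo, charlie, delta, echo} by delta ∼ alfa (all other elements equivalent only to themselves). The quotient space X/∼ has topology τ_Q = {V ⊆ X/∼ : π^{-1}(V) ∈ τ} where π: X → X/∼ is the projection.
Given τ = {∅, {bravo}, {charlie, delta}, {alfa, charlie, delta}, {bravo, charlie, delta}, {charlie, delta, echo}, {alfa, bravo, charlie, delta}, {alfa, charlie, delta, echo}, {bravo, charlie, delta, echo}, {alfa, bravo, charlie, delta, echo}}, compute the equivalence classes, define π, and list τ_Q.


X/∼ = {[alfa=delta], [bravo], [charlie], [echo]}; |τ_Q| = 6.

Equivalence classes: [alfa=delta], [bravo], [charlie], [echo].
Quotient map π: X → X/∼ sends alfa ↦ [alfa=delta], bravo ↦ [bravo], charlie ↦ [charlie], delta ↦ [alfa=delta], echo ↦ [echo].
For each subset V ⊆ X/∼, compute π^{-1}(V) ⊆ X and check whether π^{-1}(V) ∈ τ. V is open in τ_Q iff π^{-1}(V) ∈ τ.
  V = {}: π^{-1}(V) = ∅ ∈ τ ✓.
  V = {[alfa=delta]}: π^{-1}(V) = {alfa, delta} ∉ τ ✗.
  V = {[bravo]}: π^{-1}(V) = {bravo} ∈ τ ✓.
  V = {[alfa=delta], [bravo]}: π^{-1}(V) = {alfa, bravo, delta} ∉ τ ✗.
  V = {[charlie]}: π^{-1}(V) = {charlie} ∉ τ ✗.
  V = {[alfa=delta], [charlie]}: π^{-1}(V) = {alfa, charlie, delta} ∈ τ ✓.
  V = {[bravo], [charlie]}: π^{-1}(V) = {bravo, charlie} ∉ τ ✗.
  V = {[alfa=delta], [bravo], [charlie]}: π^{-1}(V) = {alfa, bravo, charlie, delta} ∈ τ ✓.
  V = {[echo]}: π^{-1}(V) = {echo} ∉ τ ✗.
  V = {[alfa=delta], [echo]}: π^{-1}(V) = {alfa, delta, echo} ∉ τ ✗.
  V = {[bravo], [echo]}: π^{-1}(V) = {bravo, echo} ∉ τ ✗.
  V = {[alfa=delta], [bravo], [echo]}: π^{-1}(V) = {alfa, bravo, delta, echo} ∉ τ ✗.
  V = {[charlie], [echo]}: π^{-1}(V) = {charlie, echo} ∉ τ ✗.
  V = {[alfa=delta], [charlie], [echo]}: π^{-1}(V) = {alfa, charlie, delta, echo} ∈ τ ✓.
  V = {[bravo], [charlie], [echo]}: π^{-1}(V) = {bravo, charlie, echo} ∉ τ ✗.
  V = {[alfa=delta], [bravo], [charlie], [echo]}: π^{-1}(V) = {alfa, bravo, charlie, delta, echo} ∈ τ ✓.
Open sets in the quotient: τ_Q = {{}, {[bravo]}, {[alfa=delta], [charlie]}, {[alfa=delta], [bravo], [charlie]}, {[alfa=delta], [charlie], [echo]}, {[alfa=delta], [bravo], [charlie], [echo]}} (6 elements).


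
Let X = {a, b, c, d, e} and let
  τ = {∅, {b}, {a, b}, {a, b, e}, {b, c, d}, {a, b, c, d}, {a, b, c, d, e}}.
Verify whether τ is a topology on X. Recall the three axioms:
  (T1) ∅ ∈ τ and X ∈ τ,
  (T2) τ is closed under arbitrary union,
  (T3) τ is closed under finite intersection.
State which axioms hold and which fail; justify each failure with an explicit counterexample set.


τ IS a topology on X.

Axiom (T1): ∅ ∈ τ? Yes; X ∈ τ? Yes.
Axiom (T2/T3): check pairwise unions and intersections of members of τ.
All pairwise intersections and unions checked — each lies in τ. Therefore τ satisfies (T1), (T2), (T3): it IS a topology on X.


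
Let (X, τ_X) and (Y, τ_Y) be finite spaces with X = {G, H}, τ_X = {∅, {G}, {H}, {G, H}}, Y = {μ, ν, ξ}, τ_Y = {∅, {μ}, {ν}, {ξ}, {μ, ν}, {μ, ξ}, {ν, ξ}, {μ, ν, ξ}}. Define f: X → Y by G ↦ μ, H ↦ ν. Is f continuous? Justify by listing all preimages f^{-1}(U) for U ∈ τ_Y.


f IS continuous.

Compute f^{-1}(U) for each U ∈ τ_Y:
  U = ∅: f^{-1}(U) = ∅ ∈ τ_X ✓.
  U = {μ}: f^{-1}(U) = {G} ∈ τ_X ✓.
  U = {ν}: f^{-1}(U) = {H} ∈ τ_X ✓.
  U = {ξ}: f^{-1}(U) = ∅ ∈ τ_X ✓.
  U = {μ, ν}: f^{-1}(U) = {G, H} ∈ τ_X ✓.
  U = {μ, ξ}: f^{-1}(U) = {G} ∈ τ_X ✓.
  U = {ν, ξ}: f^{-1}(U) = {H} ∈ τ_X ✓.
  U = {μ, ν, ξ}: f^{-1}(U) = {G, H} ∈ τ_X ✓.
Every preimage lies in τ_X, so f IS continuous.


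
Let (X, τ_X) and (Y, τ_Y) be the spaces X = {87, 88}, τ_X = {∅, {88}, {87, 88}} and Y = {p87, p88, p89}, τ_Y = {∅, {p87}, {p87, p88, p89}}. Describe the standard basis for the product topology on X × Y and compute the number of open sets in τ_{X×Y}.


Basis B = {∅ × ∅, {88} × {p87}, {87, 88} × {p87}, {88} × {p87, p88, p89}, {87, 88} × {p87, p88, p89}}; |τ_{X×Y}| = 6.

Enumerate products U × V with U ∈ τ_X, V ∈ τ_Y (deduplicated):
  ∅ × ∅ = {} (∅)
  {88} × {p87} = {(88,p87)}
  {87, 88} × {p87} = {(87,p87), (88,p87)}
  {88} × {p87, p88, p89} = {(88,p87), (88,p88), (88,p89)}
  {87, 88} × {p87, p88, p89} = {(87,p87), (87,p88), (87,p89), (88,p87), (88,p88), (88,p89)}
These 5 distinct sets form the basis B.
Close under arbitrary unions to get τ_{X×Y}; counting gives |τ_{X×Y}| = 6.


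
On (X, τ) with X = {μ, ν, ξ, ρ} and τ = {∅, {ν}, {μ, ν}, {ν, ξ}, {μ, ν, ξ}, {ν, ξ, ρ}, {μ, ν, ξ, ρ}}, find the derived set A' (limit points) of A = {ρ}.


A' = ∅

For each x ∈ X, list the open sets U ∈ τ with x ∈ U, then check whether U ∩ (A ∖ {x}) ≠ ∅ for every such U.
  x = μ: open {μ, ν} ∋ x has {μ, ν} ∩ (A ∖ {μ}) = ∅, so x is NOT a limit point.
  x = ν: open {ν} ∋ x has {ν} ∩ (A ∖ {ν}) = ∅, so x is NOT a limit point.
  x = ξ: open {ν, ξ} ∋ x has {ν, ξ} ∩ (A ∖ {ξ}) = ∅, so x is NOT a limit point.
  x = ρ: open {ν, ξ, ρ} ∋ x has {ν, ξ, ρ} ∩ (A ∖ {ρ}) = ∅, so x is NOT a limit point.
Collecting: A' = ∅.


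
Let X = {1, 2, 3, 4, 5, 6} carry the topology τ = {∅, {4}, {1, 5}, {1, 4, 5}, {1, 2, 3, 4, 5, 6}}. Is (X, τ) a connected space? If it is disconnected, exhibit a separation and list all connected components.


(X, τ) is connected.

Find clopen sets (U ∈ τ with X ∖ U ∈ τ):
  U = ∅, X ∖ U = {1, 2, 3, 4, 5, 6} — both open, so U is clopen.
  U = {1, 2, 3, 4, 5, 6}, X ∖ U = ∅ — both open, so U is clopen.
Only trivial clopens (∅ and X) exist, so (X, τ) is connected.
Compute connected components by grouping points that agree on all clopens:
  component: {1, 2, 3, 4, 5, 6}


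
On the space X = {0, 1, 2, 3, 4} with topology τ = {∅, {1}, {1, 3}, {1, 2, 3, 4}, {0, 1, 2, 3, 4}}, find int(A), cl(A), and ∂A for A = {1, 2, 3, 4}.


int(A) = {1, 2, 3, 4}, cl(A) = {0, 1, 2, 3, 4}, ∂A = {0}.

Closed sets in (X, τ) are complements of opens:
  closed(X, τ) = {∅, {0}, {0, 2, 4}, {0, 2, 3, 4}, {0, 1, 2, 3, 4}}.
int(A) = ⋃ {U ∈ τ : U ⊆ A}. Opens contained in A: ∅, {1}, {1, 3}, {1, 2, 3, 4}.
Taking the union of these: int(A) = {1, 2, 3, 4}.
cl(A) = ⋂ {C closed : A ⊆ C}. Closed sets containing A: {0, 1, 2, 3, 4}.
Intersecting these: cl(A) = {0, 1, 2, 3, 4}.
∂A = cl(A) ∖ int(A) = {0, 1, 2, 3, 4} ∖ {1, 2, 3, 4} = {0}.


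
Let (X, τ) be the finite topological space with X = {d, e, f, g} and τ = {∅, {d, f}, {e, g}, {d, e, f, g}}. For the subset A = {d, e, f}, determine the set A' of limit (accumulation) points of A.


A' = {d, f, g}

For each x ∈ X, list the open sets U ∈ τ with x ∈ U, then check whether U ∩ (A ∖ {x}) ≠ ∅ for every such U.
  x = d: opens ∋ x are {d, f}, {d, e, f, g}; each meets A ∖ {d}, so x IS a limit point.
  x = e: open {e, g} ∋ x has {e, g} ∩ (A ∖ {e}) = ∅, so x is NOT a limit point.
  x = f: opens ∋ x are {d, f}, {d, e, f, g}; each meets A ∖ {f}, so x IS a limit point.
  x = g: opens ∋ x are {e, g}, {d, e, f, g}; each meets A ∖ {g}, so x IS a limit point.
Collecting: A' = {d, f, g}.


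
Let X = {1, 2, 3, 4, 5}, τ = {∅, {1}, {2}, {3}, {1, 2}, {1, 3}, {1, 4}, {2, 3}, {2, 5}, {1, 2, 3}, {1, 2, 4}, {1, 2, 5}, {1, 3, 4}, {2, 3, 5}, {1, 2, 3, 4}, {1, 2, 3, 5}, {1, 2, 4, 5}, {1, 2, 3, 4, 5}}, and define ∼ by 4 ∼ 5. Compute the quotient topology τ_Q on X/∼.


X/∼ = {[1], [2], [3], [4=5]}; |τ_Q| = 10.

Equivalence classes: [1], [2], [3], [4=5].
Quotient map π: X → X/∼ sends 1 ↦ [1], 2 ↦ [2], 3 ↦ [3], 4 ↦ [4=5], 5 ↦ [4=5].
For each subset V ⊆ X/∼, compute π^{-1}(V) ⊆ X and check whether π^{-1}(V) ∈ τ. V is open in τ_Q iff π^{-1}(V) ∈ τ.
  V = {}: π^{-1}(V) = ∅ ∈ τ ✓.
  V = {[1]}: π^{-1}(V) = {1} ∈ τ ✓.
  V = {[2]}: π^{-1}(V) = {2} ∈ τ ✓.
  V = {[1], [2]}: π^{-1}(V) = {1, 2} ∈ τ ✓.
  V = {[3]}: π^{-1}(V) = {3} ∈ τ ✓.
  V = {[1], [3]}: π^{-1}(V) = {1, 3} ∈ τ ✓.
  V = {[2], [3]}: π^{-1}(V) = {2, 3} ∈ τ ✓.
  V = {[1], [2], [3]}: π^{-1}(V) = {1, 2, 3} ∈ τ ✓.
  V = {[4=5]}: π^{-1}(V) = {4, 5} ∉ τ ✗.
  V = {[1], [4=5]}: π^{-1}(V) = {1, 4, 5} ∉ τ ✗.
  V = {[2], [4=5]}: π^{-1}(V) = {2, 4, 5} ∉ τ ✗.
  V = {[1], [2], [4=5]}: π^{-1}(V) = {1, 2, 4, 5} ∈ τ ✓.
  V = {[3], [4=5]}: π^{-1}(V) = {3, 4, 5} ∉ τ ✗.
  V = {[1], [3], [4=5]}: π^{-1}(V) = {1, 3, 4, 5} ∉ τ ✗.
  V = {[2], [3], [4=5]}: π^{-1}(V) = {2, 3, 4, 5} ∉ τ ✗.
  V = {[1], [2], [3], [4=5]}: π^{-1}(V) = {1, 2, 3, 4, 5} ∈ τ ✓.
Open sets in the quotient: τ_Q = {{}, {[1]}, {[2]}, {[1], [2]}, {[3]}, {[1], [3]}, {[2], [3]}, {[1], [2], [3]}, {[1], [2], [4=5]}, {[1], [2], [3], [4=5]}} (10 elements).


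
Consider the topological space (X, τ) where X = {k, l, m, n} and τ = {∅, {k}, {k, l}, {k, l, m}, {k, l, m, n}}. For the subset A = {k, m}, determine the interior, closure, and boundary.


int(A) = {k}, cl(A) = {k, l, m, n}, ∂A = {l, m, n}.

Closed sets in (X, τ) are complements of opens:
  closed(X, τ) = {∅, {n}, {m, n}, {l, m, n}, {k, l, m, n}}.
int(A) = ⋃ {U ∈ τ : U ⊆ A}. Opens contained in A: ∅, {k}.
Taking the union of these: int(A) = {k}.
cl(A) = ⋂ {C closed : A ⊆ C}. Closed sets containing A: {k, l, m, n}.
Intersecting these: cl(A) = {k, l, m, n}.
∂A = cl(A) ∖ int(A) = {k, l, m, n} ∖ {k} = {l, m, n}.


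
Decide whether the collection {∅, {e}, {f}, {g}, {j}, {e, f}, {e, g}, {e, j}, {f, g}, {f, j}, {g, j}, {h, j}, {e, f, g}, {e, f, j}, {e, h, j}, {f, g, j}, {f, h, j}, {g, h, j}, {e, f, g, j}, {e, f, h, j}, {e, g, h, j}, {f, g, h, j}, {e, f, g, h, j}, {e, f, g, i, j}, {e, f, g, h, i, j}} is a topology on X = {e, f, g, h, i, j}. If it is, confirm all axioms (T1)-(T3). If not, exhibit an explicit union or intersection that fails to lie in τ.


τ is NOT a topology on X.

Axiom (T1): ∅ ∈ τ? Yes; X ∈ τ? Yes.
Axiom (T2/T3): check pairwise unions and intersections of members of τ.
Counterexample for (T2): {e} ∪ {g, j} = {e, g, j} ∉ τ. Therefore τ is NOT a topology.


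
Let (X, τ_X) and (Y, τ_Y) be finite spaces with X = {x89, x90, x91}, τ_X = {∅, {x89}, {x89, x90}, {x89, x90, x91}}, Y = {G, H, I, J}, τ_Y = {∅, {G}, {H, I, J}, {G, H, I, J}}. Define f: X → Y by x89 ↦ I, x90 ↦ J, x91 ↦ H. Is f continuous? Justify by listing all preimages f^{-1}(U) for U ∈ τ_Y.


f IS continuous.

Compute f^{-1}(U) for each U ∈ τ_Y:
  U = ∅: f^{-1}(U) = ∅ ∈ τ_X ✓.
  U = {G}: f^{-1}(U) = ∅ ∈ τ_X ✓.
  U = {H, I, J}: f^{-1}(U) = {x89, x90, x91} ∈ τ_X ✓.
  U = {G, H, I, J}: f^{-1}(U) = {x89, x90, x91} ∈ τ_X ✓.
Every preimage lies in τ_X, so f IS continuous.


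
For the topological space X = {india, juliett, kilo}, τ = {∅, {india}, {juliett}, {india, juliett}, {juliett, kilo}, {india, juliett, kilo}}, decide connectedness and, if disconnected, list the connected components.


(X, τ) is disconnected; components = [{india}, {juliett, kilo}].

Find clopen sets (U ∈ τ with X ∖ U ∈ τ):
  U = ∅, X ∖ U = {india, juliett, kilo} — both open, so U is clopen.
  U = {india}, X ∖ U = {juliett, kilo} — both open, so U is clopen.
  U = {juliett, kilo}, X ∖ U = {india} — both open, so U is clopen.
  U = {india, juliett, kilo}, X ∖ U = ∅ — both open, so U is clopen.
Nontrivial clopen(s) exist: e.g. {india}. So (X, τ) is disconnected.
Compute connected components by grouping points that agree on all clopens:
  component: {india}
  component: {juliett, kilo}


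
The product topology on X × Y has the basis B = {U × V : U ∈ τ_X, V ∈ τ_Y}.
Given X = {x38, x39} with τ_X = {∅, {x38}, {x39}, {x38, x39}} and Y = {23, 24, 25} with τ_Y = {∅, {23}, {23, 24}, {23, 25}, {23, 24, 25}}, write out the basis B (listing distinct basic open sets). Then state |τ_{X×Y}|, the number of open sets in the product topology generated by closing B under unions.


Basis B = {∅ × ∅, {x38} × {23}, {x39} × {23}, {x38} × {23, 24}, {x38} × {23, 25}, {x38, x39} × {23}, {x39} × {23, 24}, {x39} × {23, 25}, {x38} × {23, 24, 25}, {x39} × {23, 24, 25}, {x38, x39} × {23, 24}, {x38, x39} × {23, 25}, {x38, x39} × {23, 24, 25}}; |τ_{X×Y}| = 25.

Enumerate products U × V with U ∈ τ_X, V ∈ τ_Y (deduplicated):
  ∅ × ∅ = {} (∅)
  {x38} × {23} = {(x38,23)}
  {x39} × {23} = {(x39,23)}
  {x38} × {23, 24} = {(x38,23), (x38,24)}
  {x38} × {23, 25} = {(x38,23), (x38,25)}
  {x38, x39} × {23} = {(x38,23), (x39,23)}
  {x39} × {23, 24} = {(x39,23), (x39,24)}
  {x39} × {23, 25} = {(x39,23), (x39,25)}
  {x38} × {23, 24, 25} = {(x38,23), (x38,24), (x38,25)}
  {x39} × {23, 24, 25} = {(x39,23), (x39,24), (x39,25)}
  {x38, x39} × {23, 24} = {(x38,23), (x38,24), (x39,23), (x39,24)}
  {x38, x39} × {23, 25} = {(x38,23), (x38,25), (x39,23), (x39,25)}
  {x38, x39} × {23, 24, 25} = {(x38,23), (x38,24), (x38,25), (x39,23), (x39,24), (x39,25)}
These 13 distinct sets form the basis B.
Close under arbitrary unions to get τ_{X×Y}; counting gives |τ_{X×Y}| = 25.


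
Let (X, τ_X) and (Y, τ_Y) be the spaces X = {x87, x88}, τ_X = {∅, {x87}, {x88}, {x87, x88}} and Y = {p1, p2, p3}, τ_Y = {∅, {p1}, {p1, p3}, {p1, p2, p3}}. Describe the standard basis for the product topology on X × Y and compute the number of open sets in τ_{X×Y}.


Basis B = {∅ × ∅, {x87} × {p1}, {x88} × {p1}, {x87} × {p1, p3}, {x87, x88} × {p1}, {x88} × {p1, p3}, {x87} × {p1, p2, p3}, {x88} × {p1, p2, p3}, {x87, x88} × {p1, p3}, {x87, x88} × {p1, p2, p3}}; |τ_{X×Y}| = 16.

Enumerate products U × V with U ∈ τ_X, V ∈ τ_Y (deduplicated):
  ∅ × ∅ = {} (∅)
  {x87} × {p1} = {(x87,p1)}
  {x88} × {p1} = {(x88,p1)}
  {x87} × {p1, p3} = {(x87,p1), (x87,p3)}
  {x87, x88} × {p1} = {(x87,p1), (x88,p1)}
  {x88} × {p1, p3} = {(x88,p1), (x88,p3)}
  {x87} × {p1, p2, p3} = {(x87,p1), (x87,p2), (x87,p3)}
  {x88} × {p1, p2, p3} = {(x88,p1), (x88,p2), (x88,p3)}
  {x87, x88} × {p1, p3} = {(x87,p1), (x87,p3), (x88,p1), (x88,p3)}
  {x87, x88} × {p1, p2, p3} = {(x87,p1), (x87,p2), (x87,p3), (x88,p1), (x88,p2), (x88,p3)}
These 10 distinct sets form the basis B.
Close under arbitrary unions to get τ_{X×Y}; counting gives |τ_{X×Y}| = 16.


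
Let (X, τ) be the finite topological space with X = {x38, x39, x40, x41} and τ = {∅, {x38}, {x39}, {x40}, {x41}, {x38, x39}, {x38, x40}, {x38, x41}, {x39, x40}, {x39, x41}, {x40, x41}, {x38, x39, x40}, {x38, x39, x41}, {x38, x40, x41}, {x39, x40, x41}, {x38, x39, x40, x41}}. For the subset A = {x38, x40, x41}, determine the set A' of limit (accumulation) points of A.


A' = ∅

For each x ∈ X, list the open sets U ∈ τ with x ∈ U, then check whether U ∩ (A ∖ {x}) ≠ ∅ for every such U.
  x = x38: open {x38} ∋ x has {x38} ∩ (A ∖ {x38}) = ∅, so x is NOT a limit point.
  x = x39: open {x39} ∋ x has {x39} ∩ (A ∖ {x39}) = ∅, so x is NOT a limit point.
  x = x40: open {x40} ∋ x has {x40} ∩ (A ∖ {x40}) = ∅, so x is NOT a limit point.
  x = x41: open {x41} ∋ x has {x41} ∩ (A ∖ {x41}) = ∅, so x is NOT a limit point.
Collecting: A' = ∅.


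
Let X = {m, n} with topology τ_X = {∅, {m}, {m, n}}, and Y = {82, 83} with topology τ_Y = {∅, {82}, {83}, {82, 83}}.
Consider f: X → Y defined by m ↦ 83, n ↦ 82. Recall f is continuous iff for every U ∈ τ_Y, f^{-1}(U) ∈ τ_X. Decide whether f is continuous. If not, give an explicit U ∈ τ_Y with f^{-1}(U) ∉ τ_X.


f is NOT continuous.

Compute f^{-1}(U) for each U ∈ τ_Y:
  U = ∅: f^{-1}(U) = ∅ ∈ τ_X ✓.
  U = {82}: f^{-1}(U) = {n} ∉ τ_X ✗.
  U = {83}: f^{-1}(U) = {m} ∈ τ_X ✓.
  U = {82, 83}: f^{-1}(U) = {m, n} ∈ τ_X ✓.
Found U = {82} with f^{-1}(U) = {n} not in τ_X. Therefore f is NOT continuous.


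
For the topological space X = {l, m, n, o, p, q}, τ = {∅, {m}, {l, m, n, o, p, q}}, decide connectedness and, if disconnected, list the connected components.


(X, τ) is connected.

Find clopen sets (U ∈ τ with X ∖ U ∈ τ):
  U = ∅, X ∖ U = {l, m, n, o, p, q} — both open, so U is clopen.
  U = {l, m, n, o, p, q}, X ∖ U = ∅ — both open, so U is clopen.
Only trivial clopens (∅ and X) exist, so (X, τ) is connected.
Compute connected components by grouping points that agree on all clopens:
  component: {l, m, n, o, p, q}


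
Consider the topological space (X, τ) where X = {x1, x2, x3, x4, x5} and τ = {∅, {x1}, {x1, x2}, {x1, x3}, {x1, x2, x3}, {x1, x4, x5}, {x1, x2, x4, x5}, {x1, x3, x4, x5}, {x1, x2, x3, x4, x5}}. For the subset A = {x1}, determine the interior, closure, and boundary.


int(A) = {x1}, cl(A) = {x1, x2, x3, x4, x5}, ∂A = {x2, x3, x4, x5}.

Closed sets in (X, τ) are complements of opens:
  closed(X, τ) = {∅, {x2}, {x3}, {x2, x3}, {x4, x5}, {x2, x4, x5}, {x3, x4, x5}, {x2, x3, x4, x5}, {x1, x2, x3, x4, x5}}.
int(A) = ⋃ {U ∈ τ : U ⊆ A}. Opens contained in A: ∅, {x1}.
Taking the union of these: int(A) = {x1}.
cl(A) = ⋂ {C closed : A ⊆ C}. Closed sets containing A: {x1, x2, x3, x4, x5}.
Intersecting these: cl(A) = {x1, x2, x3, x4, x5}.
∂A = cl(A) ∖ int(A) = {x1, x2, x3, x4, x5} ∖ {x1} = {x2, x3, x4, x5}.


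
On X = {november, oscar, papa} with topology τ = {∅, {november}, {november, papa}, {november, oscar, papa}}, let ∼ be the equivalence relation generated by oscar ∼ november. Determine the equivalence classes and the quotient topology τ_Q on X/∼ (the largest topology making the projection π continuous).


X/∼ = {[november=oscar], [papa]}; |τ_Q| = 2.

Equivalence classes: [november=oscar], [papa].
Quotient map π: X → X/∼ sends november ↦ [november=oscar], oscar ↦ [november=oscar], papa ↦ [papa].
For each subset V ⊆ X/∼, compute π^{-1}(V) ⊆ X and check whether π^{-1}(V) ∈ τ. V is open in τ_Q iff π^{-1}(V) ∈ τ.
  V = {}: π^{-1}(V) = ∅ ∈ τ ✓.
  V = {[november=oscar]}: π^{-1}(V) = {november, oscar} ∉ τ ✗.
  V = {[papa]}: π^{-1}(V) = {papa} ∉ τ ✗.
  V = {[november=oscar], [papa]}: π^{-1}(V) = {november, oscar, papa} ∈ τ ✓.
Open sets in the quotient: τ_Q = {{}, {[november=oscar], [papa]}} (2 elements).


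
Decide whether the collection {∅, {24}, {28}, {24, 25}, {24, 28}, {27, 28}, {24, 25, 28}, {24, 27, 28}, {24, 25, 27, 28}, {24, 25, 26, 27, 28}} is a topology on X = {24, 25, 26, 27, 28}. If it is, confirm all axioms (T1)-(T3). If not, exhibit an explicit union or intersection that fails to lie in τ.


τ IS a topology on X.

Axiom (T1): ∅ ∈ τ? Yes; X ∈ τ? Yes.
Axiom (T2/T3): check pairwise unions and intersections of members of τ.
All pairwise intersections and unions checked — each lies in τ. Therefore τ satisfies (T1), (T2), (T3): it IS a topology on X.


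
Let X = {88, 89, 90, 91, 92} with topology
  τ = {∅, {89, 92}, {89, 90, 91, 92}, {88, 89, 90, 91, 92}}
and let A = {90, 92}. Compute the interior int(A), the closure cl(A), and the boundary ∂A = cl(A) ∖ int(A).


int(A) = ∅, cl(A) = {88, 89, 90, 91, 92}, ∂A = {88, 89, 90, 91, 92}.

Closed sets in (X, τ) are complements of opens:
  closed(X, τ) = {∅, {88}, {88, 90, 91}, {88, 89, 90, 91, 92}}.
int(A) = ⋃ {U ∈ τ : U ⊆ A}. Opens contained in A: ∅.
Taking the union of these: int(A) = ∅.
cl(A) = ⋂ {C closed : A ⊆ C}. Closed sets containing A: {88, 89, 90, 91, 92}.
Intersecting these: cl(A) = {88, 89, 90, 91, 92}.
∂A = cl(A) ∖ int(A) = {88, 89, 90, 91, 92} ∖ ∅ = {88, 89, 90, 91, 92}.


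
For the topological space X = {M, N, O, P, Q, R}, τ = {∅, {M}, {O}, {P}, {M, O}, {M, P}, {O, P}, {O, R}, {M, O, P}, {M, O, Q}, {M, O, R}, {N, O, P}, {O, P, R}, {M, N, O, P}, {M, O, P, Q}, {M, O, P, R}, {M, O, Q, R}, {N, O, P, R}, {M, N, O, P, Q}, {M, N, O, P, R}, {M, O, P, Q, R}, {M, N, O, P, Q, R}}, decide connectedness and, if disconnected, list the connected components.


(X, τ) is connected.

Find clopen sets (U ∈ τ with X ∖ U ∈ τ):
  U = ∅, X ∖ U = {M, N, O, P, Q, R} — both open, so U is clopen.
  U = {M, N, O, P, Q, R}, X ∖ U = ∅ — both open, so U is clopen.
Only trivial clopens (∅ and X) exist, so (X, τ) is connected.
Compute connected components by grouping points that agree on all clopens:
  component: {M, N, O, P, Q, R}


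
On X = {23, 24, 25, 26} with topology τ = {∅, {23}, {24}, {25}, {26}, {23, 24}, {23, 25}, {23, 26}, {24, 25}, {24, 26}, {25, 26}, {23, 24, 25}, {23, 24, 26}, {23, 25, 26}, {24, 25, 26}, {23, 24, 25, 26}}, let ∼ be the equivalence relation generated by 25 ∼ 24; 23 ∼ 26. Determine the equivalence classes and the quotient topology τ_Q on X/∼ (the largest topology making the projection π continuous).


X/∼ = {[23=26], [24=25]}; |τ_Q| = 4.

Equivalence classes: [23=26], [24=25].
Quotient map π: X → X/∼ sends 23 ↦ [23=26], 24 ↦ [24=25], 25 ↦ [24=25], 26 ↦ [23=26].
For each subset V ⊆ X/∼, compute π^{-1}(V) ⊆ X and check whether π^{-1}(V) ∈ τ. V is open in τ_Q iff π^{-1}(V) ∈ τ.
  V = {}: π^{-1}(V) = ∅ ∈ τ ✓.
  V = {[23=26]}: π^{-1}(V) = {23, 26} ∈ τ ✓.
  V = {[24=25]}: π^{-1}(V) = {24, 25} ∈ τ ✓.
  V = {[23=26], [24=25]}: π^{-1}(V) = {23, 24, 25, 26} ∈ τ ✓.
Open sets in the quotient: τ_Q = {{}, {[23=26]}, {[24=25]}, {[23=26], [24=25]}} (4 elements).


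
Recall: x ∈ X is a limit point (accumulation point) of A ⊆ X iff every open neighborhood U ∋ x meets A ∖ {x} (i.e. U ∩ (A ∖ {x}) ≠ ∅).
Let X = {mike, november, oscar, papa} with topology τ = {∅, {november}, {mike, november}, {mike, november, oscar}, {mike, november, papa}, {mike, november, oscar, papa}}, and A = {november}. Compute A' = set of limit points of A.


A' = {mike, oscar, papa}

For each x ∈ X, list the open sets U ∈ τ with x ∈ U, then check whether U ∩ (A ∖ {x}) ≠ ∅ for every such U.
  x = mike: opens ∋ x are {mike, november}, {mike, november, oscar}, {mike, november, papa}, {mike, november, oscar, papa}; each meets A ∖ {mike}, so x IS a limit point.
  x = november: open {november} ∋ x has {november} ∩ (A ∖ {november}) = ∅, so x is NOT a limit point.
  x = oscar: opens ∋ x are {mike, november, oscar}, {mike, november, oscar, papa}; each meets A ∖ {oscar}, so x IS a limit point.
  x = papa: opens ∋ x are {mike, november, papa}, {mike, november, oscar, papa}; each meets A ∖ {papa}, so x IS a limit point.
Collecting: A' = {mike, oscar, papa}.


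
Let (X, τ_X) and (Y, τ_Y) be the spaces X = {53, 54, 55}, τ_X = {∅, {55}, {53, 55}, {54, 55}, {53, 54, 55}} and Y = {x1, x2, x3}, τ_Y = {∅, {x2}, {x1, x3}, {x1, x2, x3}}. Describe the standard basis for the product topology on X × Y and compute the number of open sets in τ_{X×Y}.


Basis B = {∅ × ∅, {55} × {x2}, {53, 55} × {x2}, {54, 55} × {x2}, {55} × {x1, x3}, {53, 54, 55} × {x2}, {55} × {x1, x2, x3}, {53, 55} × {x1, x3}, {54, 55} × {x1, x3}, {53, 55} × {x1, x2, x3}, {53, 54, 55} × {x1, x3}, {54, 55} × {x1, x2, x3}, {53, 54, 55} × {x1, x2, x3}}; |τ_{X×Y}| = 25.

Enumerate products U × V with U ∈ τ_X, V ∈ τ_Y (deduplicated):
  ∅ × ∅ = {} (∅)
  {55} × {x2} = {(55,x2)}
  {53, 55} × {x2} = {(53,x2), (55,x2)}
  {54, 55} × {x2} = {(54,x2), (55,x2)}
  {55} × {x1, x3} = {(55,x1), (55,x3)}
  {53, 54, 55} × {x2} = {(53,x2), (54,x2), (55,x2)}
  {55} × {x1, x2, x3} = {(55,x1), (55,x2), (55,x3)}
  {53, 55} × {x1, x3} = {(53,x1), (53,x3), (55,x1), (55,x3)}
  {54, 55} × {x1, x3} = {(54,x1), (54,x3), (55,x1), (55,x3)}
  {53, 55} × {x1, x2, x3} = {(53,x1), (53,x2), (53,x3), (55,x1), (55,x2), (55,x3)}
  {53, 54, 55} × {x1, x3} = {(53,x1), (53,x3), (54,x1), (54,x3), (55,x1), (55,x3)}
  {54, 55} × {x1, x2, x3} = {(54,x1), (54,x2), (54,x3), (55,x1), (55,x2), (55,x3)}
  {53, 54, 55} × {x1, x2, x3} = {(53,x1), (53,x2), (53,x3), (54,x1), (54,x2), (54,x3), (55,x1), (55,x2), (55,x3)}
These 13 distinct sets form the basis B.
Close under arbitrary unions to get τ_{X×Y}; counting gives |τ_{X×Y}| = 25.


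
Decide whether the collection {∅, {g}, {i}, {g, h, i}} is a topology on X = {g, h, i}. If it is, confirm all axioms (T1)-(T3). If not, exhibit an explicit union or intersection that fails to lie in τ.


τ is NOT a topology on X.

Axiom (T1): ∅ ∈ τ? Yes; X ∈ τ? Yes.
Axiom (T2/T3): check pairwise unions and intersections of members of τ.
Counterexample for (T2): {g} ∪ {i} = {g, i} ∉ τ. Therefore τ is NOT a topology.


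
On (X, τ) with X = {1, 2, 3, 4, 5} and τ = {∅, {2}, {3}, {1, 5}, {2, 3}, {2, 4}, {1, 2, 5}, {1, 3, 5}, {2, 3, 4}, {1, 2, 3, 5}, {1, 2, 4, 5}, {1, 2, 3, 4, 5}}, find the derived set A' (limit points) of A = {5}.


A' = {1}

For each x ∈ X, list the open sets U ∈ τ with x ∈ U, then check whether U ∩ (A ∖ {x}) ≠ ∅ for every such U.
  x = 1: opens ∋ x are {1, 5}, {1, 2, 5}, {1, 3, 5}, {1, 2, 3, 5}, {1, 2, 4, 5}, {1, 2, 3, 4, 5}; each meets A ∖ {1}, so x IS a limit point.
  x = 2: open {2} ∋ x has {2} ∩ (A ∖ {2}) = ∅, so x is NOT a limit point.
  x = 3: open {3} ∋ x has {3} ∩ (A ∖ {3}) = ∅, so x is NOT a limit point.
  x = 4: open {2, 4} ∋ x has {2, 4} ∩ (A ∖ {4}) = ∅, so x is NOT a limit point.
  x = 5: open {1, 5} ∋ x has {1, 5} ∩ (A ∖ {5}) = ∅, so x is NOT a limit point.
Collecting: A' = {1}.
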